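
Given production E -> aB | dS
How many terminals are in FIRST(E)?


Production: E -> aB | dS
Examining each alternative for leading terminals:
  E -> aB : first terminal = 'a'
  E -> dS : first terminal = 'd'
FIRST(E) = {a, d}
Count: 2

2


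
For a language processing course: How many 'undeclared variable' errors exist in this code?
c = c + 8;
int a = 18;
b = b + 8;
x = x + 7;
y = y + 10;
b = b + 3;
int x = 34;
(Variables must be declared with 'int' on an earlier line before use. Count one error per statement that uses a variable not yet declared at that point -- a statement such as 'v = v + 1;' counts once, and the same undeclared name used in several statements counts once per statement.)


Scanning code line by line:
  Line 1: use 'c' -> ERROR (undeclared)
  Line 2: declare 'a' -> declared = ['a']
  Line 3: use 'b' -> ERROR (undeclared)
  Line 4: use 'x' -> ERROR (undeclared)
  Line 5: use 'y' -> ERROR (undeclared)
  Line 6: use 'b' -> ERROR (undeclared)
  Line 7: declare 'x' -> declared = ['a', 'x']
Total undeclared variable errors: 5

5


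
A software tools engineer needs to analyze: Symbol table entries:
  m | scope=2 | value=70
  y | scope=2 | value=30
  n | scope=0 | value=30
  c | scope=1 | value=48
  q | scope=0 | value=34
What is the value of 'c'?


Searching symbol table for 'c':
  m | scope=2 | value=70
  y | scope=2 | value=30
  n | scope=0 | value=30
  c | scope=1 | value=48 <- MATCH
  q | scope=0 | value=34
Found 'c' at scope 1 with value 48

48


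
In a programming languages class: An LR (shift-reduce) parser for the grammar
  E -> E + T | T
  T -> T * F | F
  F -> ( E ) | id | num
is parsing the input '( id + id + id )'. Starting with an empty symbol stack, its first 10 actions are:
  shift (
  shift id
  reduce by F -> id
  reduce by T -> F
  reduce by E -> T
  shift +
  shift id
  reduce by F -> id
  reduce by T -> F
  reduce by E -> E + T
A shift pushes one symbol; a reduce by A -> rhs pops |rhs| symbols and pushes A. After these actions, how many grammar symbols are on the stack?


Tracking the symbol stack through each action:
  Action 1: shift '(' : push -> stack = [(] (size 1)
  Action 2: shift 'id' : push -> stack = [(, id] (size 2)
  Action 3: reduce by F -> id : pop 1, push F -> stack = [(, F] (size 2)
  Action 4: reduce by T -> F : pop 1, push T -> stack = [(, T] (size 2)
  Action 5: reduce by E -> T : pop 1, push E -> stack = [(, E] (size 2)
  Action 6: shift '+' : push -> stack = [(, E, +] (size 3)
  Action 7: shift 'id' : push -> stack = [(, E, +, id] (size 4)
  Action 8: reduce by F -> id : pop 1, push F -> stack = [(, E, +, F] (size 4)
  Action 9: reduce by T -> F : pop 1, push T -> stack = [(, E, +, T] (size 4)
  Action 10: reduce by E -> E + T : pop 3, push E -> stack = [(, E] (size 2)
Final stack size: 2

2


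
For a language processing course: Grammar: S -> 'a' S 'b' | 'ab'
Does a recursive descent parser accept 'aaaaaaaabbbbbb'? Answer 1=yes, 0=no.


Grammar accepts strings of the form a^n b^n (n >= 1)
Word: 'aaaaaaaabbbbbb'
Counting: 8 a's and 6 b's
Check: 8 == 6? No
Mismatch: a-count != b-count
Rejected

0


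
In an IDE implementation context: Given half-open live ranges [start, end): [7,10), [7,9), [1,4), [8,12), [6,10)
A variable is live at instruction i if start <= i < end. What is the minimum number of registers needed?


Live ranges:
  Var0: [7, 10)
  Var1: [7, 9)
  Var2: [1, 4)
  Var3: [8, 12)
  Var4: [6, 10)
Sweep-line events (position, delta, active):
  pos=1 start -> active=1
  pos=4 end -> active=0
  pos=6 start -> active=1
  pos=7 start -> active=2
  pos=7 start -> active=3
  pos=8 start -> active=4
  pos=9 end -> active=3
  pos=10 end -> active=2
  pos=10 end -> active=1
  pos=12 end -> active=0
Maximum simultaneous active: 4
Minimum registers needed: 4

4


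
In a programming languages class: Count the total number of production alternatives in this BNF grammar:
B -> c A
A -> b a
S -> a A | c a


Counting alternatives per rule:
  B: 1 alternative(s)
  A: 1 alternative(s)
  S: 2 alternative(s)
Sum: 1 + 1 + 2 = 4

4


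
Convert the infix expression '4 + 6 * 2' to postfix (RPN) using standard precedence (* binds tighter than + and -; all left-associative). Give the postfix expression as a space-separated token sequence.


Applying the shunting-yard algorithm:
  Operand 4 -> output
  Push '+' onto operator stack -> op-stack: [+]
  Operand 6 -> output
  Push '*' onto operator stack -> op-stack: [+, *]
  Operand 2 -> output
  End of input: pop '*' to output
  End of input: pop '+' to output
Postfix result: 4 6 2 * +

4 6 2 * +


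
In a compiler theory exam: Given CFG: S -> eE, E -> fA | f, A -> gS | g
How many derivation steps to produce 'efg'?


Grammar: S -> eE, E -> fA | f, A -> gS | g
Deriving 'efg':
Step 1: S -> eE => eE
Step 2: E -> fA => efA
Step 3: A -> g => efg
Total derivation steps: 3

3


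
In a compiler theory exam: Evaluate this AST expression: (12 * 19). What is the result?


Expression: (12 * 19)
Evaluating step by step:
  12 * 19 = 228
Result: 228

228


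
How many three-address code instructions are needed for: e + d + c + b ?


Expression: e + d + c + b
Generating three-address code (respecting * over +/- precedence):
  Instruction 1: t1 = e + d
  Instruction 2: t2 = t1 + c
  Instruction 3: t3 = t2 + b
Total instructions: 3

3


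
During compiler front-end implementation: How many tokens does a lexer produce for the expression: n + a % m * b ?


Scanning 'n + a % m * b'
Token 1: 'n' -> identifier
Token 2: '+' -> operator
Token 3: 'a' -> identifier
Token 4: '%' -> operator
Token 5: 'm' -> identifier
Token 6: '*' -> operator
Token 7: 'b' -> identifier
Total tokens: 7

7


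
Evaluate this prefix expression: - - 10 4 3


Parsing prefix expression: - - 10 4 3
Step 1: Innermost operation '- 10 4'
  10 - 4 = 6
Step 2: Outer operation '- [6] 3'
  6 - 3 = 3

3


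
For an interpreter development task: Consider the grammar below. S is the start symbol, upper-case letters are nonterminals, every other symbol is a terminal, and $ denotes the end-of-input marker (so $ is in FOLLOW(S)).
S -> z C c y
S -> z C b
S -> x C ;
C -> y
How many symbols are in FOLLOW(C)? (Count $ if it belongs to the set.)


S is the start symbol and does not occur in any rule body, so FOLLOW(S) = {$}.
Examining every occurrence of C in a rule body:
  S -> z C c y : C is followed by terminal 'c' -> add 'c'
  S -> z C b : C is followed by terminal 'b' -> add 'b'
  S -> x C ; : C is followed by terminal ';' -> add ';'
  C -> y : C does not occur in the body -> contributes nothing
FOLLOW(C) = {;, b, c}
Count: 3

3


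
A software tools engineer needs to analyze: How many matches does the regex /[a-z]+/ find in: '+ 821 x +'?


Pattern: /[a-z]+/ (identifiers)
Input: '+ 821 x +'
Scanning for matches:
  Match 1: 'x'
Total matches: 1

1


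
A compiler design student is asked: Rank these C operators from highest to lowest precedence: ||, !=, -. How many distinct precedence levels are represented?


Looking up precedence for each operator:
  || -> precedence 1
  != -> precedence 3
  - -> precedence 5
Sorted highest to lowest: -, !=, ||
Distinct precedence values: [5, 3, 1]
Number of distinct levels: 3

3


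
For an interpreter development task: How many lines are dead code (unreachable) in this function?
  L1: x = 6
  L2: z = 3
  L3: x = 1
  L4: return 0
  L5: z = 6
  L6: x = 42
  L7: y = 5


Analyzing control flow:
  L1: reachable (before return)
  L2: reachable (before return)
  L3: reachable (before return)
  L4: reachable (return statement)
  L5: DEAD (after return at L4)
  L6: DEAD (after return at L4)
  L7: DEAD (after return at L4)
Return at L4, total lines = 7
Dead lines: L5 through L7
Count: 3

3


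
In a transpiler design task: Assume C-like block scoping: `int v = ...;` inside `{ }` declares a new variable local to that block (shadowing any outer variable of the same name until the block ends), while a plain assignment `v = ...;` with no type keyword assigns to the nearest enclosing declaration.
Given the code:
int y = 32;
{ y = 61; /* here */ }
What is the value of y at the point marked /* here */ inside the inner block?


Analyzing scoping rules:
Outer scope: declares y = 32
Inner block: 'y = 61;' has no type keyword, so it is an assignment to the outer y (no shadowing)
Inside the block, after the assignment -> 61
Result: 61

61


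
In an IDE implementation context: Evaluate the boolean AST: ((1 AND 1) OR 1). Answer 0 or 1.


Step 1: Evaluate inner node
  1 AND 1 = 1
Step 2: Evaluate root node
  1 OR 1 = 1

1


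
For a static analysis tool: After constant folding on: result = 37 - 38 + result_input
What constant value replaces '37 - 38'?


Identifying constant sub-expression:
  Original: result = 37 - 38 + result_input
  37 and 38 are both compile-time constants
  Evaluating: 37 - 38 = -1
  After folding: result = -1 + result_input

-1


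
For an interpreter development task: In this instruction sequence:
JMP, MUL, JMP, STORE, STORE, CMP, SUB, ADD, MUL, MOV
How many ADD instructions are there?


Scanning instruction sequence for ADD:
  Position 1: JMP
  Position 2: MUL
  Position 3: JMP
  Position 4: STORE
  Position 5: STORE
  Position 6: CMP
  Position 7: SUB
  Position 8: ADD <- MATCH
  Position 9: MUL
  Position 10: MOV
Matches at positions: [8]
Total ADD count: 1

1


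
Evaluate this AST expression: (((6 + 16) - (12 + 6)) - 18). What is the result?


Expression: (((6 + 16) - (12 + 6)) - 18)
Evaluating step by step:
  6 + 16 = 22
  12 + 6 = 18
  22 - 18 = 4
  4 - 18 = -14
Result: -14

-14


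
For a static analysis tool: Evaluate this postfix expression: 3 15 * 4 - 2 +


Processing tokens left to right:
Push 3, Push 15
Pop 3 and 15, compute 3 * 15 = 45, push 45
Push 4
Pop 45 and 4, compute 45 - 4 = 41, push 41
Push 2
Pop 41 and 2, compute 41 + 2 = 43, push 43
Stack result: 43

43


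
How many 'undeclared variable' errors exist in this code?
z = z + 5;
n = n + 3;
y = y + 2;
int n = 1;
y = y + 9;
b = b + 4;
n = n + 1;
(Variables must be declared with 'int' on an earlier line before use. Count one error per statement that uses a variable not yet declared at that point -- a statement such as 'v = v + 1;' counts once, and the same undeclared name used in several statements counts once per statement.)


Scanning code line by line:
  Line 1: use 'z' -> ERROR (undeclared)
  Line 2: use 'n' -> ERROR (undeclared)
  Line 3: use 'y' -> ERROR (undeclared)
  Line 4: declare 'n' -> declared = ['n']
  Line 5: use 'y' -> ERROR (undeclared)
  Line 6: use 'b' -> ERROR (undeclared)
  Line 7: use 'n' -> OK (declared)
Total undeclared variable errors: 5

5


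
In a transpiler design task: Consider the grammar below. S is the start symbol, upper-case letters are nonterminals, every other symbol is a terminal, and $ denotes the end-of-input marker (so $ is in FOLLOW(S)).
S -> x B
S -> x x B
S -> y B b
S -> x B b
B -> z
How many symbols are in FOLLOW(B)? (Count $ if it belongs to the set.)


S is the start symbol and does not occur in any rule body, so FOLLOW(S) = {$}.
Examining every occurrence of B in a rule body:
  S -> x B : B is at the right end -> add FOLLOW(S) = {$}
  S -> x x B : B is at the right end -> add FOLLOW(S) = {$} (already in the set)
  S -> y B b : B is followed by terminal 'b' -> add 'b'
  S -> x B b : B is followed by terminal 'b' -> add 'b' (already in the set)
  B -> z : B does not occur in the body -> contributes nothing
FOLLOW(B) = {b, $}
Count: 2

2


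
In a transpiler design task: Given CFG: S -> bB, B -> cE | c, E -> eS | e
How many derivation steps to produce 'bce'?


Grammar: S -> bB, B -> cE | c, E -> eS | e
Deriving 'bce':
Step 1: S -> bB => bB
Step 2: B -> cE => bcE
Step 3: E -> e => bce
Total derivation steps: 3

3


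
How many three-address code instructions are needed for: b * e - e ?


Expression: b * e - e
Generating three-address code (respecting * over +/- precedence):
  Instruction 1: t1 = b * e
  Instruction 2: t2 = t1 - e
Total instructions: 2

2


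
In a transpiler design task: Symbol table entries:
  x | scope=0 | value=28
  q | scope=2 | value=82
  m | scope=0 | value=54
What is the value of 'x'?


Searching symbol table for 'x':
  x | scope=0 | value=28 <- MATCH
  q | scope=2 | value=82
  m | scope=0 | value=54
Found 'x' at scope 0 with value 28

28


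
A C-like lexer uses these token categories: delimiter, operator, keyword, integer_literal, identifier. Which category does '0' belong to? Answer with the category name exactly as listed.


Token: '0'
Checking categories:
  identifier: no
  integer_literal: YES
  operator: no
  keyword: no
  delimiter: no
Category: integer_literal

integer_literal


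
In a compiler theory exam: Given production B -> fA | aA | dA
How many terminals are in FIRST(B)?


Production: B -> fA | aA | dA
Examining each alternative for leading terminals:
  B -> fA : first terminal = 'f'
  B -> aA : first terminal = 'a'
  B -> dA : first terminal = 'd'
FIRST(B) = {a, d, f}
Count: 3

3


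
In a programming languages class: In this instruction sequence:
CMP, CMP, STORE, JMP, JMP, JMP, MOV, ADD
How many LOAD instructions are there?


Scanning instruction sequence for LOAD:
  Position 1: CMP
  Position 2: CMP
  Position 3: STORE
  Position 4: JMP
  Position 5: JMP
  Position 6: JMP
  Position 7: MOV
  Position 8: ADD
Matches at positions: []
Total LOAD count: 0

0


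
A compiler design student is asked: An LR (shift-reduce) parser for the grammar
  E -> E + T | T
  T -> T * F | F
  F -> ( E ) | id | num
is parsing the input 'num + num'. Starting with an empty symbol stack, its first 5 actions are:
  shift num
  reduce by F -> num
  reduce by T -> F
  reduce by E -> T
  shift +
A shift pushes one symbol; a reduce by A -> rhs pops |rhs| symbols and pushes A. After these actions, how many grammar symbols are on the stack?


Tracking the symbol stack through each action:
  Action 1: shift 'num' : push -> stack = [num] (size 1)
  Action 2: reduce by F -> num : pop 1, push F -> stack = [F] (size 1)
  Action 3: reduce by T -> F : pop 1, push T -> stack = [T] (size 1)
  Action 4: reduce by E -> T : pop 1, push E -> stack = [E] (size 1)
  Action 5: shift '+' : push -> stack = [E, +] (size 2)
Final stack size: 2

2


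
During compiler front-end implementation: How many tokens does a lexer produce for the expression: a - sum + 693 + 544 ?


Scanning 'a - sum + 693 + 544'
Token 1: 'a' -> identifier
Token 2: '-' -> operator
Token 3: 'sum' -> identifier
Token 4: '+' -> operator
Token 5: '693' -> integer_literal
Token 6: '+' -> operator
Token 7: '544' -> integer_literal
Total tokens: 7

7


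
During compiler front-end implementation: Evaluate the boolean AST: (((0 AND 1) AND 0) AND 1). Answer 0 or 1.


Step 1: Evaluate inner node
  0 AND 1 = 0
Step 2: Evaluate next node
  0 AND 0 = 0
Step 3: Evaluate root node
  0 AND 1 = 0

0


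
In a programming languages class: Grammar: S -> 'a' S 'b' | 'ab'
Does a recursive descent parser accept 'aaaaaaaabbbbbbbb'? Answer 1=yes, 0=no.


Grammar accepts strings of the form a^n b^n (n >= 1)
Word: 'aaaaaaaabbbbbbbb'
Counting: 8 a's and 8 b's
Check: 8 == 8? Yes
Derivation (S -> aSb applied 7 time(s), then S -> ab): S => aSb => aaSbb => aaaSbbb => aaaaSbbbb => aaaaaSbbbbb => aaaaaaSbbbbbb => aaaaaaaSbbbbbbb => aaaaaaaabbbbbbbb
Accepted

1


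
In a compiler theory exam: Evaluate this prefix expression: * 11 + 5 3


Parsing prefix expression: * 11 + 5 3
Step 1: Innermost operation '+ 5 3'
  5 + 3 = 8
Step 2: Outer operation '* 11 [8]'
  11 * 8 = 88

88


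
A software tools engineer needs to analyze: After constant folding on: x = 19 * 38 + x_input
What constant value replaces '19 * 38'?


Identifying constant sub-expression:
  Original: x = 19 * 38 + x_input
  19 and 38 are both compile-time constants
  Evaluating: 19 * 38 = 722
  After folding: x = 722 + x_input

722


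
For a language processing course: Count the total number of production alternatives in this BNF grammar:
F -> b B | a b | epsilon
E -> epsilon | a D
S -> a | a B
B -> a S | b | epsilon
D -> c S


Counting alternatives per rule:
  F: 3 alternative(s)
  E: 2 alternative(s)
  S: 2 alternative(s)
  B: 3 alternative(s)
  D: 1 alternative(s)
Sum: 3 + 2 + 2 + 3 + 1 = 11

11


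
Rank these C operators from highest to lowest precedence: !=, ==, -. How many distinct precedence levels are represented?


Looking up precedence for each operator:
  != -> precedence 3
  == -> precedence 3
  - -> precedence 5
Sorted highest to lowest: -, !=, ==
Distinct precedence values: [5, 3]
Number of distinct levels: 2

2


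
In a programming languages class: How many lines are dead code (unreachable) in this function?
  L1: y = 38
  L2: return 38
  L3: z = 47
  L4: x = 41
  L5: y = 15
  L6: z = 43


Analyzing control flow:
  L1: reachable (before return)
  L2: reachable (return statement)
  L3: DEAD (after return at L2)
  L4: DEAD (after return at L2)
  L5: DEAD (after return at L2)
  L6: DEAD (after return at L2)
Return at L2, total lines = 6
Dead lines: L3 through L6
Count: 4

4


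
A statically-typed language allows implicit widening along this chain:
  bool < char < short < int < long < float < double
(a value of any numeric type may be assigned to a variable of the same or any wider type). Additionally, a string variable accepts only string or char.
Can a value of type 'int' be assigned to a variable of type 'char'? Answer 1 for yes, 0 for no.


Target variable type: char
Source value type: int
Numeric ranks: int=3, char=1
Widening allowed iff rank(source) <= rank(target): 3 <= 1? No
Result: 0

0


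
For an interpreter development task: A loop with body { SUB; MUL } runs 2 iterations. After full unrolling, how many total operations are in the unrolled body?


Loop body operations: SUB, MUL (2 ops per iteration)
Unrolling 2 iterations:
  Iteration 1: SUB, MUL (2 ops)
  Iteration 2: SUB, MUL (2 ops)
Total: 2 iterations * 2 ops/iter = 4 operations

4


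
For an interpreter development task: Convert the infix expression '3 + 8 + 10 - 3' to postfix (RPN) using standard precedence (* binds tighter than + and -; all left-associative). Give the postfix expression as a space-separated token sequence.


Applying the shunting-yard algorithm:
  Operand 3 -> output
  Push '+' onto operator stack -> op-stack: [+]
  Operand 8 -> output
  See '+' (prec 1); top '+' (prec 1) >= it -> pop '+' to output
  Push '+' onto operator stack -> op-stack: [+]
  Operand 10 -> output
  See '-' (prec 1); top '+' (prec 1) >= it -> pop '+' to output
  Push '-' onto operator stack -> op-stack: [-]
  Operand 3 -> output
  End of input: pop '-' to output
Postfix result: 3 8 + 10 + 3 -

3 8 + 10 + 3 -


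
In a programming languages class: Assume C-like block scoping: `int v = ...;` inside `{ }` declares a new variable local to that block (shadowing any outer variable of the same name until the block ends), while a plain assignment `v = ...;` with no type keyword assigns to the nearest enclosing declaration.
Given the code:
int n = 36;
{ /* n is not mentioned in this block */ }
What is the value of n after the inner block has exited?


Analyzing scoping rules:
Outer scope: declares n = 36
Inner block: n is neither redeclared nor assigned -> unchanged
After the block -> 36
Result: 36

36


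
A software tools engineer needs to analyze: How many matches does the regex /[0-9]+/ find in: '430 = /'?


Pattern: /[0-9]+/ (int literals)
Input: '430 = /'
Scanning for matches:
  Match 1: '430'
Total matches: 1

1


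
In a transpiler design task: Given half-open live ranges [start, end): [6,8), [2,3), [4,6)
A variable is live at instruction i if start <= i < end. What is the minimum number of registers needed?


Live ranges:
  Var0: [6, 8)
  Var1: [2, 3)
  Var2: [4, 6)
Sweep-line events (position, delta, active):
  pos=2 start -> active=1
  pos=3 end -> active=0
  pos=4 start -> active=1
  pos=6 end -> active=0
  pos=6 start -> active=1
  pos=8 end -> active=0
Maximum simultaneous active: 1
Minimum registers needed: 1

1


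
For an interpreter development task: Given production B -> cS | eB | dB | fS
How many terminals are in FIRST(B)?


Production: B -> cS | eB | dB | fS
Examining each alternative for leading terminals:
  B -> cS : first terminal = 'c'
  B -> eB : first terminal = 'e'
  B -> dB : first terminal = 'd'
  B -> fS : first terminal = 'f'
FIRST(B) = {c, d, e, f}
Count: 4

4


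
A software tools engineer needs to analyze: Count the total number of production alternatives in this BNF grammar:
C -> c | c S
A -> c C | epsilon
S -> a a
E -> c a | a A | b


Counting alternatives per rule:
  C: 2 alternative(s)
  A: 2 alternative(s)
  S: 1 alternative(s)
  E: 3 alternative(s)
Sum: 2 + 2 + 1 + 3 = 8

8


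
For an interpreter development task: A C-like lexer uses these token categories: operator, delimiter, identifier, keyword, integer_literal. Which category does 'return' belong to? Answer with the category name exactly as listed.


Token: 'return'
Checking categories:
  identifier: no
  integer_literal: no
  operator: no
  keyword: YES
  delimiter: no
Category: keyword

keyword


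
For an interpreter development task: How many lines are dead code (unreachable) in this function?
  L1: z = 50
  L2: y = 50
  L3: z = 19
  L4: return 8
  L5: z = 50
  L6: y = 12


Analyzing control flow:
  L1: reachable (before return)
  L2: reachable (before return)
  L3: reachable (before return)
  L4: reachable (return statement)
  L5: DEAD (after return at L4)
  L6: DEAD (after return at L4)
Return at L4, total lines = 6
Dead lines: L5 through L6
Count: 2

2


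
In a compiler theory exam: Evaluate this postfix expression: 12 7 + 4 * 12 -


Processing tokens left to right:
Push 12, Push 7
Pop 12 and 7, compute 12 + 7 = 19, push 19
Push 4
Pop 19 and 4, compute 19 * 4 = 76, push 76
Push 12
Pop 76 and 12, compute 76 - 12 = 64, push 64
Stack result: 64

64


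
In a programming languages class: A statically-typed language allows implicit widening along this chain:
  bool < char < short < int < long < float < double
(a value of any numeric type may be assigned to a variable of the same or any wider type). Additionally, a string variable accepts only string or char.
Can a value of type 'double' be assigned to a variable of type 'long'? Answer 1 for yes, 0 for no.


Target variable type: long
Source value type: double
Numeric ranks: double=6, long=4
Widening allowed iff rank(source) <= rank(target): 6 <= 4? No
Result: 0

0


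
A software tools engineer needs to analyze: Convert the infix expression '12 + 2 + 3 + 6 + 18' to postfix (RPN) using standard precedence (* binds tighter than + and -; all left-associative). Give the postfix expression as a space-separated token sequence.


Applying the shunting-yard algorithm:
  Operand 12 -> output
  Push '+' onto operator stack -> op-stack: [+]
  Operand 2 -> output
  See '+' (prec 1); top '+' (prec 1) >= it -> pop '+' to output
  Push '+' onto operator stack -> op-stack: [+]
  Operand 3 -> output
  See '+' (prec 1); top '+' (prec 1) >= it -> pop '+' to output
  Push '+' onto operator stack -> op-stack: [+]
  Operand 6 -> output
  See '+' (prec 1); top '+' (prec 1) >= it -> pop '+' to output
  Push '+' onto operator stack -> op-stack: [+]
  Operand 18 -> output
  End of input: pop '+' to output
Postfix result: 12 2 + 3 + 6 + 18 +

12 2 + 3 + 6 + 18 +


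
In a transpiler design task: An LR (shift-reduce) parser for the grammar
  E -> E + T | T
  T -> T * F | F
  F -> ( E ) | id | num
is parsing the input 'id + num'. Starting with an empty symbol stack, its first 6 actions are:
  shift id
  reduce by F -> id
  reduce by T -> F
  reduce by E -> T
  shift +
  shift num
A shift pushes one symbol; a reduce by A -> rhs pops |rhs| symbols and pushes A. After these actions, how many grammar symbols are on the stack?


Tracking the symbol stack through each action:
  Action 1: shift 'id' : push -> stack = [id] (size 1)
  Action 2: reduce by F -> id : pop 1, push F -> stack = [F] (size 1)
  Action 3: reduce by T -> F : pop 1, push T -> stack = [T] (size 1)
  Action 4: reduce by E -> T : pop 1, push E -> stack = [E] (size 1)
  Action 5: shift '+' : push -> stack = [E, +] (size 2)
  Action 6: shift 'num' : push -> stack = [E, +, num] (size 3)
Final stack size: 3

3


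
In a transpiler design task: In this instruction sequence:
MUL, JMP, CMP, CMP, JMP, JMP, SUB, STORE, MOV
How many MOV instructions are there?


Scanning instruction sequence for MOV:
  Position 1: MUL
  Position 2: JMP
  Position 3: CMP
  Position 4: CMP
  Position 5: JMP
  Position 6: JMP
  Position 7: SUB
  Position 8: STORE
  Position 9: MOV <- MATCH
Matches at positions: [9]
Total MOV count: 1

1


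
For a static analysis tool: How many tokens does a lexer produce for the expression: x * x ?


Scanning 'x * x'
Token 1: 'x' -> identifier
Token 2: '*' -> operator
Token 3: 'x' -> identifier
Total tokens: 3

3


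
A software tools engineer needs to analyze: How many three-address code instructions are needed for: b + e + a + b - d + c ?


Expression: b + e + a + b - d + c
Generating three-address code (respecting * over +/- precedence):
  Instruction 1: t1 = b + e
  Instruction 2: t2 = t1 + a
  Instruction 3: t3 = t2 + b
  Instruction 4: t4 = t3 - d
  Instruction 5: t5 = t4 + c
Total instructions: 5

5


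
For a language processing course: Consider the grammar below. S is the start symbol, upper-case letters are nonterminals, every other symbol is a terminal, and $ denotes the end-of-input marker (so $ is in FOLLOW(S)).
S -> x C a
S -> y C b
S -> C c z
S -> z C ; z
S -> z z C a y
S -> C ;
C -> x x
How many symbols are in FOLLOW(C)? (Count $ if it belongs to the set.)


S is the start symbol and does not occur in any rule body, so FOLLOW(S) = {$}.
Examining every occurrence of C in a rule body:
  S -> x C a : C is followed by terminal 'a' -> add 'a'
  S -> y C b : C is followed by terminal 'b' -> add 'b'
  S -> C c z : C is followed by terminal 'c' -> add 'c'
  S -> z C ; z : C is followed by terminal ';' -> add ';'
  S -> z z C a y : C is followed by terminal 'a' -> add 'a' (already in the set)
  S -> C ; : C is followed by terminal ';' -> add ';' (already in the set)
  C -> x x : C does not occur in the body -> contributes nothing
FOLLOW(C) = {;, a, b, c}
Count: 4

4


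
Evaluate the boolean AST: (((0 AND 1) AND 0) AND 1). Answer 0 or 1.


Step 1: Evaluate inner node
  0 AND 1 = 0
Step 2: Evaluate next node
  0 AND 0 = 0
Step 3: Evaluate root node
  0 AND 1 = 0

0


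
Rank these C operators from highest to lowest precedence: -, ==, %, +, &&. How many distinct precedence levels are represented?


Looking up precedence for each operator:
  - -> precedence 5
  == -> precedence 3
  % -> precedence 6
  + -> precedence 5
  && -> precedence 2
Sorted highest to lowest: %, -, +, ==, &&
Distinct precedence values: [6, 5, 3, 2]
Number of distinct levels: 4

4


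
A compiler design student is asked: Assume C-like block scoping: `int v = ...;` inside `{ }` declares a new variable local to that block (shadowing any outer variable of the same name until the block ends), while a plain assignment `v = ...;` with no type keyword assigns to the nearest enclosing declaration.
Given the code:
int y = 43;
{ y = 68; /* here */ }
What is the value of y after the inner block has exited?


Analyzing scoping rules:
Outer scope: declares y = 43
Inner block: 'y = 68;' has no type keyword, so it is an assignment to the outer y (no shadowing)
The assignment changed the outer variable itself, so the new value persists after the block -> 68
Result: 68

68


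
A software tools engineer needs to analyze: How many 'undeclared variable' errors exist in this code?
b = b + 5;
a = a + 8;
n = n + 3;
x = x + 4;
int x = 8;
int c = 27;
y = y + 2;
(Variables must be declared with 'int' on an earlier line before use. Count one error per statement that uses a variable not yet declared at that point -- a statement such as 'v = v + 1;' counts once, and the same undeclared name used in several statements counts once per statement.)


Scanning code line by line:
  Line 1: use 'b' -> ERROR (undeclared)
  Line 2: use 'a' -> ERROR (undeclared)
  Line 3: use 'n' -> ERROR (undeclared)
  Line 4: use 'x' -> ERROR (undeclared)
  Line 5: declare 'x' -> declared = ['x']
  Line 6: declare 'c' -> declared = ['c', 'x']
  Line 7: use 'y' -> ERROR (undeclared)
Total undeclared variable errors: 5

5


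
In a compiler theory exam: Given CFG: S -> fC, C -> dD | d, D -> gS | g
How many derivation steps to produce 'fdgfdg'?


Grammar: S -> fC, C -> dD | d, D -> gS | g
Deriving 'fdgfdg':
Step 1: S -> fC => fC
Step 2: C -> dD => fdD
Step 3: D -> gS => fdgS
Step 4: S -> fC => fdgfC
Step 5: C -> dD => fdgfdD
Step 6: D -> g => fdgfdg
Total derivation steps: 6

6


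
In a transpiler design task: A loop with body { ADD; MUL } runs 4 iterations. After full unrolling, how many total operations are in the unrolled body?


Loop body operations: ADD, MUL (2 ops per iteration)
Unrolling 4 iterations:
  Iteration 1: ADD, MUL (2 ops)
  Iteration 2: ADD, MUL (2 ops)
  Iteration 3: ADD, MUL (2 ops)
  Iteration 4: ADD, MUL (2 ops)
Total: 4 iterations * 2 ops/iter = 8 operations

8


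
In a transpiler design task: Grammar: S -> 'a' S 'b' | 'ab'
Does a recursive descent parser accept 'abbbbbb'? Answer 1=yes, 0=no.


Grammar accepts strings of the form a^n b^n (n >= 1)
Word: 'abbbbbb'
Counting: 1 a's and 6 b's
Check: 1 == 6? No
Mismatch: a-count != b-count
Rejected

0


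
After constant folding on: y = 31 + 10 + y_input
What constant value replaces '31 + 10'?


Identifying constant sub-expression:
  Original: y = 31 + 10 + y_input
  31 and 10 are both compile-time constants
  Evaluating: 31 + 10 = 41
  After folding: y = 41 + y_input

41


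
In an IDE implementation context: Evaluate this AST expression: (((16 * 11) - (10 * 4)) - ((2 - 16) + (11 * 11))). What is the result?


Expression: (((16 * 11) - (10 * 4)) - ((2 - 16) + (11 * 11)))
Evaluating step by step:
  16 * 11 = 176
  10 * 4 = 40
  176 - 40 = 136
  2 - 16 = -14
  11 * 11 = 121
  -14 + 121 = 107
  136 - 107 = 29
Result: 29

29


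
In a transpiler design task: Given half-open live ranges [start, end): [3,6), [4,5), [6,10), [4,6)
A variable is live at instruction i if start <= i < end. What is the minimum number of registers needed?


Live ranges:
  Var0: [3, 6)
  Var1: [4, 5)
  Var2: [6, 10)
  Var3: [4, 6)
Sweep-line events (position, delta, active):
  pos=3 start -> active=1
  pos=4 start -> active=2
  pos=4 start -> active=3
  pos=5 end -> active=2
  pos=6 end -> active=1
  pos=6 end -> active=0
  pos=6 start -> active=1
  pos=10 end -> active=0
Maximum simultaneous active: 3
Minimum registers needed: 3

3


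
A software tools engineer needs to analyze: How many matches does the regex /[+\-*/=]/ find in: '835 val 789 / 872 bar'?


Pattern: /[+\-*/=]/ (operators)
Input: '835 val 789 / 872 bar'
Scanning for matches:
  Match 1: '/'
Total matches: 1

1


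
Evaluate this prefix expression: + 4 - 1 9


Parsing prefix expression: + 4 - 1 9
Step 1: Innermost operation '- 1 9'
  1 - 9 = -8
Step 2: Outer operation '+ 4 [-8]'
  4 + -8 = -4

-4


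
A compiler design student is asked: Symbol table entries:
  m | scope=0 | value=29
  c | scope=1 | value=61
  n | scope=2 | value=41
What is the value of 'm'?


Searching symbol table for 'm':
  m | scope=0 | value=29 <- MATCH
  c | scope=1 | value=61
  n | scope=2 | value=41
Found 'm' at scope 0 with value 29

29


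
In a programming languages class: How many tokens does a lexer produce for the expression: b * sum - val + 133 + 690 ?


Scanning 'b * sum - val + 133 + 690'
Token 1: 'b' -> identifier
Token 2: '*' -> operator
Token 3: 'sum' -> identifier
Token 4: '-' -> operator
Token 5: 'val' -> identifier
Token 6: '+' -> operator
Token 7: '133' -> integer_literal
Token 8: '+' -> operator
Token 9: '690' -> integer_literal
Total tokens: 9

9


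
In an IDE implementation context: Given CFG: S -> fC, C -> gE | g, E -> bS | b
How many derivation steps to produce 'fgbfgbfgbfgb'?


Grammar: S -> fC, C -> gE | g, E -> bS | b
Deriving 'fgbfgbfgbfgb':
Step 1: S -> fC => fC
Step 2: C -> gE => fgE
Step 3: E -> bS => fgbS
Step 4: S -> fC => fgbfC
Step 5: C -> gE => fgbfgE
Step 6: E -> bS => fgbfgbS
Step 7: S -> fC => fgbfgbfC
Step 8: C -> gE => fgbfgbfgE
Step 9: E -> bS => fgbfgbfgbS
Step 10: S -> fC => fgbfgbfgbfC
Step 11: C -> gE => fgbfgbfgbfgE
Step 12: E -> b => fgbfgbfgbfgb
Total derivation steps: 12

12


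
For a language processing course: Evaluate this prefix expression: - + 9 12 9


Parsing prefix expression: - + 9 12 9
Step 1: Innermost operation '+ 9 12'
  9 + 12 = 21
Step 2: Outer operation '- [21] 9'
  21 - 9 = 12

12


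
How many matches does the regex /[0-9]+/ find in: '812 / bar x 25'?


Pattern: /[0-9]+/ (int literals)
Input: '812 / bar x 25'
Scanning for matches:
  Match 1: '812'
  Match 2: '25'
Total matches: 2

2


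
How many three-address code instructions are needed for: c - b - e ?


Expression: c - b - e
Generating three-address code (respecting * over +/- precedence):
  Instruction 1: t1 = c - b
  Instruction 2: t2 = t1 - e
Total instructions: 2

2


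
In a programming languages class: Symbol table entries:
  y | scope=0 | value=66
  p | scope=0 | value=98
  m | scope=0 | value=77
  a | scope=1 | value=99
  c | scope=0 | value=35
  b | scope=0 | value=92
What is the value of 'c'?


Searching symbol table for 'c':
  y | scope=0 | value=66
  p | scope=0 | value=98
  m | scope=0 | value=77
  a | scope=1 | value=99
  c | scope=0 | value=35 <- MATCH
  b | scope=0 | value=92
Found 'c' at scope 0 with value 35

35


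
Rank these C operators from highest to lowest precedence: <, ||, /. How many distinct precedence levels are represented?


Looking up precedence for each operator:
  < -> precedence 4
  || -> precedence 1
  / -> precedence 6
Sorted highest to lowest: /, <, ||
Distinct precedence values: [6, 4, 1]
Number of distinct levels: 3

3


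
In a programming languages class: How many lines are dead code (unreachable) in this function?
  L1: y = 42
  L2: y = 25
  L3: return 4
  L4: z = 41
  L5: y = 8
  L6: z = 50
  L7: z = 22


Analyzing control flow:
  L1: reachable (before return)
  L2: reachable (before return)
  L3: reachable (return statement)
  L4: DEAD (after return at L3)
  L5: DEAD (after return at L3)
  L6: DEAD (after return at L3)
  L7: DEAD (after return at L3)
Return at L3, total lines = 7
Dead lines: L4 through L7
Count: 4

4


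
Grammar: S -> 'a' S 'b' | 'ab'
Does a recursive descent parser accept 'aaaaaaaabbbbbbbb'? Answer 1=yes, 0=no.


Grammar accepts strings of the form a^n b^n (n >= 1)
Word: 'aaaaaaaabbbbbbbb'
Counting: 8 a's and 8 b's
Check: 8 == 8? Yes
Derivation (S -> aSb applied 7 time(s), then S -> ab): S => aSb => aaSbb => aaaSbbb => aaaaSbbbb => aaaaaSbbbbb => aaaaaaSbbbbbb => aaaaaaaSbbbbbbb => aaaaaaaabbbbbbbb
Accepted

1


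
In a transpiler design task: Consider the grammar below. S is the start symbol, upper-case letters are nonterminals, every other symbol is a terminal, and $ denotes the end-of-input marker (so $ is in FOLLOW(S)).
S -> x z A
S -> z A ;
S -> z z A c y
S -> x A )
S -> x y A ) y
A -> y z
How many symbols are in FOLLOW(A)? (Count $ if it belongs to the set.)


S is the start symbol and does not occur in any rule body, so FOLLOW(S) = {$}.
Examining every occurrence of A in a rule body:
  S -> x z A : A is at the right end -> add FOLLOW(S) = {$}
  S -> z A ; : A is followed by terminal ';' -> add ';'
  S -> z z A c y : A is followed by terminal 'c' -> add 'c'
  S -> x A ) : A is followed by terminal ')' -> add ')'
  S -> x y A ) y : A is followed by terminal ')' -> add ')' (already in the set)
  A -> y z : A does not occur in the body -> contributes nothing
FOLLOW(A) = {), ;, c, $}
Count: 4

4


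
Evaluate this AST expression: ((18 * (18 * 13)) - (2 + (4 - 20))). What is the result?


Expression: ((18 * (18 * 13)) - (2 + (4 - 20)))
Evaluating step by step:
  18 * 13 = 234
  18 * 234 = 4212
  4 - 20 = -16
  2 + -16 = -14
  4212 - -14 = 4226
Result: 4226

4226


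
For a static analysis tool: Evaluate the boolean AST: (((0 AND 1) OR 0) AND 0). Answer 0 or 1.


Step 1: Evaluate inner node
  0 AND 1 = 0
Step 2: Evaluate next node
  0 OR 0 = 0
Step 3: Evaluate root node
  0 AND 0 = 0

0


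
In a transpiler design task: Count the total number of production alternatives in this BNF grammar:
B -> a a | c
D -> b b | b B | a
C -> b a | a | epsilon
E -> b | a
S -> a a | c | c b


Counting alternatives per rule:
  B: 2 alternative(s)
  D: 3 alternative(s)
  C: 3 alternative(s)
  E: 2 alternative(s)
  S: 3 alternative(s)
Sum: 2 + 3 + 3 + 2 + 3 = 13

13


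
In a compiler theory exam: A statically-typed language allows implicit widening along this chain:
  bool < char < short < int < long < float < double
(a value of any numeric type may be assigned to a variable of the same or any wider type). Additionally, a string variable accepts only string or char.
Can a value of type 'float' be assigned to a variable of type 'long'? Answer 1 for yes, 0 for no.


Target variable type: long
Source value type: float
Numeric ranks: float=5, long=4
Widening allowed iff rank(source) <= rank(target): 5 <= 4? No
Result: 0

0


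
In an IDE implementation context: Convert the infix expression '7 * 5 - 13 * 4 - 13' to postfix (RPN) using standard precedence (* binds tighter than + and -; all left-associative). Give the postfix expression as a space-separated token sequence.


Applying the shunting-yard algorithm:
  Operand 7 -> output
  Push '*' onto operator stack -> op-stack: [*]
  Operand 5 -> output
  See '-' (prec 1); top '*' (prec 2) >= it -> pop '*' to output
  Push '-' onto operator stack -> op-stack: [-]
  Operand 13 -> output
  Push '*' onto operator stack -> op-stack: [-, *]
  Operand 4 -> output
  See '-' (prec 1); top '*' (prec 2) >= it -> pop '*' to output
  See '-' (prec 1); top '-' (prec 1) >= it -> pop '-' to output
  Push '-' onto operator stack -> op-stack: [-]
  Operand 13 -> output
  End of input: pop '-' to output
Postfix result: 7 5 * 13 4 * - 13 -

7 5 * 13 4 * - 13 -


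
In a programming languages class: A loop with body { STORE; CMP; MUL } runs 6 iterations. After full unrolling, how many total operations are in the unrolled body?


Loop body operations: STORE, CMP, MUL (3 ops per iteration)
Unrolling 6 iterations:
  Iteration 1: STORE, CMP, MUL (3 ops)
  Iteration 2: STORE, CMP, MUL (3 ops)
  Iteration 3: STORE, CMP, MUL (3 ops)
  Iteration 4: STORE, CMP, MUL (3 ops)
  Iteration 5: STORE, CMP, MUL (3 ops)
  Iteration 6: STORE, CMP, MUL (3 ops)
Total: 6 iterations * 3 ops/iter = 18 operations

18


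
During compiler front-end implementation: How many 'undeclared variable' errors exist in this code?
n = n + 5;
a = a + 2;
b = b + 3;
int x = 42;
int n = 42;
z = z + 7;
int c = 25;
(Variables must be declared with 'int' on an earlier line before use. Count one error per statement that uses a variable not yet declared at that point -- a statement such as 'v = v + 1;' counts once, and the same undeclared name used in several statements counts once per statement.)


Scanning code line by line:
  Line 1: use 'n' -> ERROR (undeclared)
  Line 2: use 'a' -> ERROR (undeclared)
  Line 3: use 'b' -> ERROR (undeclared)
  Line 4: declare 'x' -> declared = ['x']
  Line 5: declare 'n' -> declared = ['n', 'x']
  Line 6: use 'z' -> ERROR (undeclared)
  Line 7: declare 'c' -> declared = ['c', 'n', 'x']
Total undeclared variable errors: 4

4


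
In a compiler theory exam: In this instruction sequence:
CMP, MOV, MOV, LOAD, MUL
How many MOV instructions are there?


Scanning instruction sequence for MOV:
  Position 1: CMP
  Position 2: MOV <- MATCH
  Position 3: MOV <- MATCH
  Position 4: LOAD
  Position 5: MUL
Matches at positions: [2, 3]
Total MOV count: 2

2


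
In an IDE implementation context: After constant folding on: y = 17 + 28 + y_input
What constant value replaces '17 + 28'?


Identifying constant sub-expression:
  Original: y = 17 + 28 + y_input
  17 and 28 are both compile-time constants
  Evaluating: 17 + 28 = 45
  After folding: y = 45 + y_input

45
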